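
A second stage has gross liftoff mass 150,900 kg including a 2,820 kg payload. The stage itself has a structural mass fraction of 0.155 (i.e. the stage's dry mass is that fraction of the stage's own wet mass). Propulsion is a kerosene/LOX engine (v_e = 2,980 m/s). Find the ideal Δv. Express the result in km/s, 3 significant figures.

Stage wet mass = m₀ − payload = 150,900 − 2,820 = 148,080 kg.
Stage dry mass = ε × stage wet mass = 0.155 × 148,080 = 22,952.4 kg.
Burnout mass m_f = stage dry + payload = 22,952.4 + 2,820 = 25,772.4 kg.
Rocket equation: Δv = v_e · ln(150,900/25,772.4) = 2980.0 × ln(5.855) = 2980.0 × 1.7673 ≈ 5267 m/s.

Δv ≈ 5.27 km/s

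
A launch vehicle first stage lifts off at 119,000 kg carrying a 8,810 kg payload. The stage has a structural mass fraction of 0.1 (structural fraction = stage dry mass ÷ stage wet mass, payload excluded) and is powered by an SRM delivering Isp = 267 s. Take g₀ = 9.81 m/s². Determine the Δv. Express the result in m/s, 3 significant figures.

Stage wet mass = m₀ − payload = 119,000 − 8,810 = 110,190 kg.
Stage dry mass = ε × stage wet mass = 0.1 × 110,190 = 11,019 kg.
Burnout mass m_f = stage dry + payload = 11,019 + 8,810 = 19,829 kg.
v_e = Isp · g₀ = 267 × 9.81 = 2619.3 m/s.
Rocket equation: Δv = v_e · ln(119,000/19,829) = 2619.3 × ln(6.001) = 2619.3 × 1.7920 ≈ 4694 m/s.

Δv ≈ 4690 m/s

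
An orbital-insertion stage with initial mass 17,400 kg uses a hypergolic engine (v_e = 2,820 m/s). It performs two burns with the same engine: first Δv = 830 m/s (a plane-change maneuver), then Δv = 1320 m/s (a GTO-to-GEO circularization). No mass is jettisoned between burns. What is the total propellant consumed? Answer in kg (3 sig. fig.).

After the first burn: m = 17400 × exp(−830/2820.0) = 17400 × 0.74503 = 12,963.5 kg.
After the second burn: m = 12,963.5 × exp(−1320/2820.0) = 12,963.5 × 0.62620 = 8,117.74 kg.
Total propellant = m₀ − m_final = 17400 − 8,117.74 = 9,282.26 kg.

total propellant consumed ≈ 9280 kg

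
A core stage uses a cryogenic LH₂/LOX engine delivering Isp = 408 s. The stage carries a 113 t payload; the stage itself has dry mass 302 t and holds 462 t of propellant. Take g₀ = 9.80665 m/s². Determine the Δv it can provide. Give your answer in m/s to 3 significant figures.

v_e = Isp · g₀ = 408 × 9.80665 = 4001.1 m/s.
m₀ = payload + dry + propellant = 113 + 302 + 462 = 877 t.
m_f = payload + dry = 113 + 302 = 415 t.
Δv = v_e · ln(m₀/m_f) = 4001.1 × ln(2.113) = 4001.1 × 0.7482 ≈ 2993.7 m/s.

Δv ≈ 2990 m/s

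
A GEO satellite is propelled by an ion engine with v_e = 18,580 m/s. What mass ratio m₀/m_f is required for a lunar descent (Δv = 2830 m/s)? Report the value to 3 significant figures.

mass ratio ≈ 1.16

Using Δv = v_e ln(m₀/m_f): m₀/m_f = exp(Δv / v_e) = exp(2830 / 18580.0) = exp(0.1523) = 1.1645.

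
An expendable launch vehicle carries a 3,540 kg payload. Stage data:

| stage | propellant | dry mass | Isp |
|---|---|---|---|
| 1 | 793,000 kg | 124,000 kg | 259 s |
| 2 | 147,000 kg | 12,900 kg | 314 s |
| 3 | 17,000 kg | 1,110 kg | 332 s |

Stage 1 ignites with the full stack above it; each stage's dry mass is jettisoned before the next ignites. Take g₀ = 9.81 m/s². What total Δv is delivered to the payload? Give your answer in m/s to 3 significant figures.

Δv ≈ 13400 m/s

Ignition mass of stage 1 = 793,000+124,000 + 147,000+12,900 + 17,000+1,110 + 3,540 = 1,098,550 kg.
Stage 1: m₀ = 1,098,550 kg, m_f = 1,098,550 − 793,000 = 305,550 kg; Δv = 259×9.81×ln(3.595) = 2540.8×1.2796 ≈ 3251 m/s.
Stage 2: m₀ = 181,550 kg, m_f = 181,550 − 147,000 = 34,550 kg; Δv = 314×9.81×ln(5.255) = 3080.3×1.6591 ≈ 5111 m/s.
Stage 3: m₀ = 21,650 kg, m_f = 21,650 − 17,000 = 4,650 kg; Δv = 332×9.81×ln(4.656) = 3256.9×1.5381 ≈ 5010 m/s.
Total Δv = 3251 + 5111 + 5010 = 13372 m/s.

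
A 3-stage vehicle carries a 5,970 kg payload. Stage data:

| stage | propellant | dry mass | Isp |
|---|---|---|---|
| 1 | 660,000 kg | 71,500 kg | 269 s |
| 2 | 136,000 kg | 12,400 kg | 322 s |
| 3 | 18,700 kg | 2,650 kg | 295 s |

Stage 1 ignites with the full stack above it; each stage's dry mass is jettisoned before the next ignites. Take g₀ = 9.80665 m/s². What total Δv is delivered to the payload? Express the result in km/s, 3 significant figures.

Ignition mass of stage 1 = 660,000+71,500 + 136,000+12,400 + 18,700+2,650 + 5,970 = 907,220 kg.
Stage 1: m₀ = 907,220 kg, m_f = 907,220 − 660,000 = 247,220 kg; Δv = 269×9.80665×ln(3.67) = 2638.0×1.3001 ≈ 3430 m/s.
Stage 2: m₀ = 175,720 kg, m_f = 175,720 − 136,000 = 39,720 kg; Δv = 322×9.80665×ln(4.424) = 3157.7×1.4870 ≈ 4696 m/s.
Stage 3: m₀ = 27,320 kg, m_f = 27,320 − 18,700 = 8,620 kg; Δv = 295×9.80665×ln(3.169) = 2893.0×1.1535 ≈ 3337 m/s.
Total Δv = 3430 + 4696 + 3337 = 11463 m/s.

Δv ≈ 11.5 km/s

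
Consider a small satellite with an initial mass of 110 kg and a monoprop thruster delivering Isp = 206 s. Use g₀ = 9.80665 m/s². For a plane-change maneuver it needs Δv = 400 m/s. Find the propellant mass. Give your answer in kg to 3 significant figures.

v_e = Isp · g₀ = 206 × 9.80665 = 2020.2 m/s.
m₀/m_f = exp(Δv / v_e) = exp(400 / 2020.2) = exp(0.1980) = 1.2190.
m_f = 110 / 1.2190 = 90.2379 kg, so propellant = m₀ − m_f = 110 − 90.2379 = 19.7621 kg.

propellant mass ≈ 19.8 kg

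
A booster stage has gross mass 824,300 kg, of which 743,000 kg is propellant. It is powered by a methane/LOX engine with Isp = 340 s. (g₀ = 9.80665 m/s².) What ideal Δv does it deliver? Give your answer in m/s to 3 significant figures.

v_e = Isp · g₀ = 340 × 9.80665 = 3334.3 m/s.
m_f = m₀ − m_prop = 824,300 − 743,000 = 81,300 kg.
From the ideal rocket equation, Δv = v_e · ln(m₀/m_f) = 3334.3 × ln(10.14) = 3334.3 × 2.3164 ≈ 7723.4 m/s.

Δv ≈ 7720 m/s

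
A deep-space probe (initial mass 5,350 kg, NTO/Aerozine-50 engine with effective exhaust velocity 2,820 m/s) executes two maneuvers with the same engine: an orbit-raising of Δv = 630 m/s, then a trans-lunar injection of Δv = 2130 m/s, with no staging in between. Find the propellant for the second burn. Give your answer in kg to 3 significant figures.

propellant for the second burn ≈ 2270 kg

After the first burn: m = 5350 × exp(−630/2820.0) = 5350 × 0.79979 = 4,278.88 kg.
After the second burn: m = 4,278.88 × exp(−2130/2820.0) = 4,278.88 × 0.46986 = 2,010.47 kg.
Second-burn propellant = 4,278.88 − 2,010.47 = 2,268.41 kg.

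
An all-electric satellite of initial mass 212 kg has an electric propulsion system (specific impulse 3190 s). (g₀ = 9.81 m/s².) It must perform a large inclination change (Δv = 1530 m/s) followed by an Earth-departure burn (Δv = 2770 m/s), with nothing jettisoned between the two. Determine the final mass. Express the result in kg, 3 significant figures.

v_e = Isp · g₀ = 3190 × 9.81 = 31293.9 m/s.
After the first burn: m = 212 × exp(−1530/31293.9) = 212 × 0.95228 = 201.883 kg.
After the second burn: m = 201.883 × exp(−2770/31293.9) = 201.883 × 0.91529 = 184.781 kg.

final mass ≈ 185 kg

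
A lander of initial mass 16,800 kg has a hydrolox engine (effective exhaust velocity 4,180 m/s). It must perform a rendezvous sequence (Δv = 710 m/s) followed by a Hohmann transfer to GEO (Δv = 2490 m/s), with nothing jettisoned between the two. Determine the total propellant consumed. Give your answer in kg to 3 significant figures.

total propellant consumed ≈ 8990 kg

After the first burn: m = 16800 × exp(−710/4180.0) = 16800 × 0.84379 = 14,175.7 kg.
After the second burn: m = 14,175.7 × exp(−2490/4180.0) = 14,175.7 × 0.55118 = 7,813.36 kg.
Total propellant = m₀ − m_final = 16800 − 7,813.36 = 8,986.64 kg.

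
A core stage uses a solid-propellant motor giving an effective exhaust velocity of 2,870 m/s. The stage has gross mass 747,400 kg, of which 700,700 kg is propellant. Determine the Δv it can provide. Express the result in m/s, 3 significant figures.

m_f = m₀ − m_prop = 747,400 − 700,700 = 46,700 kg.
By the Tsiolkovsky rocket equation, Δv = v_e · ln(m₀/m_f) = 2870.0 × ln(16) = 2870.0 × 2.7729 ≈ 7958.1 m/s.

Δv ≈ 7960 m/s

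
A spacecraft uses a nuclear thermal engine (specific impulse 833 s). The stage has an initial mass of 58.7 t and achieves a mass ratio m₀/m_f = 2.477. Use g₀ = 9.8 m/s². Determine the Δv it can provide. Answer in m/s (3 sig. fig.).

v_e = Isp · g₀ = 833 × 9.8 = 8163.4 m/s.
Δv = v_e · ln(2.477) = 8163.4 × 0.9070 ≈ 7404.6 m/s.

Δv ≈ 7400 m/s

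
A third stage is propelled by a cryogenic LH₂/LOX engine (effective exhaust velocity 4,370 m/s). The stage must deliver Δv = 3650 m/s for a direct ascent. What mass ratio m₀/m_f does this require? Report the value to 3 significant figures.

mass ratio ≈ 2.31

m₀/m_f = exp(Δv / v_e) = exp(3650 / 4370.0) = exp(0.8352) = 2.3054.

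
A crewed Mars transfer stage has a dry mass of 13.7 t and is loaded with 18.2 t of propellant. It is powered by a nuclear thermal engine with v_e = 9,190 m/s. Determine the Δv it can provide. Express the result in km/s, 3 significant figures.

m₀ = m_dry + m_prop = 13.7 + 18.2 = 31.9 t.
By the Tsiolkovsky rocket equation, Δv = v_e · ln(m₀/m_f) = 9190.0 × ln(2.328) = 9190.0 × 0.8452 ≈ 7767.5 m/s.

Δv ≈ 7.77 km/s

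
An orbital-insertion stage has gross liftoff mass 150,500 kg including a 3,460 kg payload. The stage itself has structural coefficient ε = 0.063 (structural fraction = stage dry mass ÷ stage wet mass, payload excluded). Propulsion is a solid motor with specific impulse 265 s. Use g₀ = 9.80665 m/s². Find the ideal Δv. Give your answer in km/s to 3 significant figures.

Stage wet mass = m₀ − payload = 150,500 − 3,460 = 147,040 kg.
Stage dry mass = ε × stage wet mass = 0.063 × 147,040 = 9,263.52 kg.
Burnout mass m_f = stage dry + payload = 9,263.52 + 3,460 = 12,723.52 kg.
v_e = Isp · g₀ = 265 × 9.80665 = 2598.8 m/s.
Δv = v_e · ln(150,500/12,723.52) = 2598.8 × ln(11.83) = 2598.8 × 2.4705 ≈ 6420 m/s.

Δv ≈ 6.42 km/s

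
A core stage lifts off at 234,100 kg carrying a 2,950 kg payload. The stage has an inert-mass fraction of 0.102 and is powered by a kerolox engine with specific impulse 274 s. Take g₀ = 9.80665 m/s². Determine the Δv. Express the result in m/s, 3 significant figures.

Stage wet mass = m₀ − payload = 234,100 − 2,950 = 231,150 kg.
Stage dry mass = ε × stage wet mass = 0.102 × 231,150 = 23,577.3 kg.
Burnout mass m_f = stage dry + payload = 23,577.3 + 2,950 = 26,527.3 kg.
v_e = Isp · g₀ = 274 × 9.80665 = 2687.0 m/s.
Using Δv = v_e ln(m₀/m_f): Δv = v_e · ln(234,100/26,527.3) = 2687.0 × ln(8.825) = 2687.0 × 2.1776 ≈ 5851 m/s.

Δv ≈ 5850 m/s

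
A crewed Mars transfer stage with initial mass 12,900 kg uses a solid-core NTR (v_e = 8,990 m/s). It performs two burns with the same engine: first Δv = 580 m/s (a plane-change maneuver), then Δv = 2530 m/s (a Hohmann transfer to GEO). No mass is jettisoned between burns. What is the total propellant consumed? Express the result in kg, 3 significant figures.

total propellant consumed ≈ 3770 kg

After the first burn: m = 12900 × exp(−580/8990.0) = 12900 × 0.93752 = 12,094 kg.
After the second burn: m = 12,094 × exp(−2530/8990.0) = 12,094 × 0.75471 = 9,127.46 kg.
Total propellant = m₀ − m_final = 12900 − 9,127.46 = 3,772.54 kg.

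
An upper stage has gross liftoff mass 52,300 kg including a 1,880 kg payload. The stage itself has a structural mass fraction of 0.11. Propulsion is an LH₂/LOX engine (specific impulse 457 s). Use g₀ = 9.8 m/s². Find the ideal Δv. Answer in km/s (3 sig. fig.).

Δv ≈ 8.74 km/s

Stage wet mass = m₀ − payload = 52,300 − 1,880 = 50,420 kg.
Stage dry mass = ε × stage wet mass = 0.11 × 50,420 = 5,546.2 kg.
Burnout mass m_f = stage dry + payload = 5,546.2 + 1,880 = 7,426.2 kg.
v_e = Isp · g₀ = 457 × 9.8 = 4478.6 m/s.
Δv = v_e · ln(52,300/7,426.2) = 4478.6 × ln(7.043) = 4478.6 × 1.9520 ≈ 8742 m/s.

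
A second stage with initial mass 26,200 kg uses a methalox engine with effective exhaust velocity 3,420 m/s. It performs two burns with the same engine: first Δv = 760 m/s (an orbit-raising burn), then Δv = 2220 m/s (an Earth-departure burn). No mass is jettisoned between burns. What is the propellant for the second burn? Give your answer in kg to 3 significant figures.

propellant for the second burn ≈ 10000 kg

After the first burn: m = 26200 × exp(−760/3420.0) = 26200 × 0.80074 = 20,979.4 kg.
After the second burn: m = 20,979.4 × exp(−2220/3420.0) = 20,979.4 × 0.52250 = 10,961.7 kg.
Second-burn propellant = 20,979.4 − 10,961.7 = 10,017.7 kg.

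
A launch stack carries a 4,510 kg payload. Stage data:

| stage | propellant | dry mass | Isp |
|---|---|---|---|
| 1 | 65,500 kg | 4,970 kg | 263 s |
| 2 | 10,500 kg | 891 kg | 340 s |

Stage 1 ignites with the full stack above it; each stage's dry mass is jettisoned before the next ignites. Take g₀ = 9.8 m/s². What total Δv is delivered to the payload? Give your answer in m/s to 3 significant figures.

Ignition mass of stage 1 = 65,500+4,970 + 10,500+891 + 4,510 = 86,371 kg.
Stage 1: m₀ = 86,371 kg, m_f = 86,371 − 65,500 = 20,871 kg; Δv = 263×9.8×ln(4.138) = 2577.4×1.4203 ≈ 3661 m/s.
Stage 2: m₀ = 15,901 kg, m_f = 15,901 − 10,500 = 5,401 kg; Δv = 340×9.8×ln(2.944) = 3332.0×1.0798 ≈ 3598 m/s.
Total Δv = 3661 + 3598 = 7259 m/s.

Δv ≈ 7260 m/s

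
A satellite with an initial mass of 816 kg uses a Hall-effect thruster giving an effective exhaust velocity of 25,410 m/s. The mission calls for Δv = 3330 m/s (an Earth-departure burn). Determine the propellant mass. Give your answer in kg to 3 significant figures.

Using Δv = v_e ln(m₀/m_f): m₀/m_f = exp(Δv / v_e) = exp(3330 / 25410.0) = exp(0.1311) = 1.1400.
m_f = 816 / 1.1400 = 715.789 kg, so propellant = m₀ − m_f = 816 − 715.789 = 100.211 kg.

propellant mass ≈ 100 kg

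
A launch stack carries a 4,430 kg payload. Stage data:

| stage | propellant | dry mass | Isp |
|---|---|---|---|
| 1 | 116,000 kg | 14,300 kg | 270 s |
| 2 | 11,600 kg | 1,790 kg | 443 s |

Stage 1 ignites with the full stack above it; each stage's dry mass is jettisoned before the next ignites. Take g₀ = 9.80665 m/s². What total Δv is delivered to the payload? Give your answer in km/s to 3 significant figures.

Δv ≈ 8.62 km/s

Ignition mass of stage 1 = 116,000+14,300 + 11,600+1,790 + 4,430 = 148,120 kg.
Stage 1: m₀ = 148,120 kg, m_f = 148,120 − 116,000 = 32,120 kg; Δv = 270×9.80665×ln(4.611) = 2647.8×1.5285 ≈ 4047 m/s.
Stage 2: m₀ = 17,820 kg, m_f = 17,820 − 11,600 = 6,220 kg; Δv = 443×9.80665×ln(2.865) = 4344.3×1.0526 ≈ 4573 m/s.
Total Δv = 4047 + 4573 = 8620 m/s.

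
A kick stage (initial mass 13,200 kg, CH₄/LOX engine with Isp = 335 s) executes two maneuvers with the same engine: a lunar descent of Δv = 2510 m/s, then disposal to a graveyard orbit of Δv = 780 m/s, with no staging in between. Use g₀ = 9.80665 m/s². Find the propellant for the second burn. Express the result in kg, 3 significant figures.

v_e = Isp · g₀ = 335 × 9.80665 = 3285.2 m/s.
After the first burn: m = 13200 × exp(−2510/3285.2) = 13200 × 0.46579 = 6,148.43 kg.
After the second burn: m = 6,148.43 × exp(−780/3285.2) = 6,148.43 × 0.78865 = 4,848.96 kg.
Second-burn propellant = 6,148.43 − 4,848.96 = 1,299.47 kg.

propellant for the second burn ≈ 1300 kg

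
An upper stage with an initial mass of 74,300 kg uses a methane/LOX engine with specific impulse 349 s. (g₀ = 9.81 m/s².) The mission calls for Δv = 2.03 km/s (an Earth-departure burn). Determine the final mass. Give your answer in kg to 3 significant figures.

final mass ≈ 41100 kg

v_e = Isp · g₀ = 349 × 9.81 = 3423.7 m/s.
Rocket equation: m₀/m_f = exp(Δv / v_e) = exp(2030 / 3423.7) = exp(0.5929) = 1.8093.
m_f = m₀ / 1.8093 = 74,300 / 1.8093 = 41,065.6 kg.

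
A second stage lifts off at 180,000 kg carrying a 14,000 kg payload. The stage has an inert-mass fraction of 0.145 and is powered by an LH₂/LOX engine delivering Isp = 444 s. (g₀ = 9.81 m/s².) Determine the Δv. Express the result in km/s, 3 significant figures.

Δv ≈ 6.77 km/s

Stage wet mass = m₀ − payload = 180,000 − 14,000 = 166,000 kg.
Stage dry mass = ε × stage wet mass = 0.145 × 166,000 = 24,070 kg.
Burnout mass m_f = stage dry + payload = 24,070 + 14,000 = 38,070 kg.
v_e = Isp · g₀ = 444 × 9.81 = 4355.6 m/s.
From the ideal rocket equation, Δv = v_e · ln(180,000/38,070) = 4355.6 × ln(4.728) = 4355.6 × 1.5535 ≈ 6767 m/s.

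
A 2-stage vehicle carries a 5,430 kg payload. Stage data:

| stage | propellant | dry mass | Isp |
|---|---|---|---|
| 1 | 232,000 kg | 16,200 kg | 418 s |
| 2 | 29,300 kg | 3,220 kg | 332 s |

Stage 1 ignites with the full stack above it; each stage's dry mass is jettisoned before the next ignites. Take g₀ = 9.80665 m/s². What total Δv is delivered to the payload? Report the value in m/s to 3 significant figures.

Ignition mass of stage 1 = 232,000+16,200 + 29,300+3,220 + 5,430 = 286,150 kg.
Stage 1: m₀ = 286,150 kg, m_f = 286,150 − 232,000 = 54,150 kg; Δv = 418×9.80665×ln(5.284) = 4099.2×1.6648 ≈ 6824 m/s.
Stage 2: m₀ = 37,950 kg, m_f = 37,950 − 29,300 = 8,650 kg; Δv = 332×9.80665×ln(4.387) = 3255.8×1.4787 ≈ 4814 m/s.
Total Δv = 6824 + 4814 = 11638 m/s.

Δv ≈ 11600 m/s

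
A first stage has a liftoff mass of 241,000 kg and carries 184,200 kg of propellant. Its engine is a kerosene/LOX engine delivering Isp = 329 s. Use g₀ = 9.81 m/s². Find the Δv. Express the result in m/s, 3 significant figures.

Δv ≈ 4660 m/s

v_e = Isp · g₀ = 329 × 9.81 = 3227.5 m/s.
m_f = m₀ − m_prop = 241,000 − 184,200 = 56,800 kg.
Rocket equation: Δv = v_e · ln(m₀/m_f) = 3227.5 × ln(4.243) = 3227.5 × 1.4453 ≈ 4664.6 m/s.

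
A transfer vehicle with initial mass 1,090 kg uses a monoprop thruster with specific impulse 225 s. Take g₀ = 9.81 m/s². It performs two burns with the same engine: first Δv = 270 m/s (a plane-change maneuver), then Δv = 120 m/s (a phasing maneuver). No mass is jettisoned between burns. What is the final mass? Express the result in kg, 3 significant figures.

final mass ≈ 913 kg

v_e = Isp · g₀ = 225 × 9.81 = 2207.2 m/s.
After the first burn: m = 1090 × exp(−270/2207.2) = 1090 × 0.88486 = 964.497 kg.
After the second burn: m = 964.497 × exp(−120/2207.2) = 964.497 × 0.94709 = 913.465 kg.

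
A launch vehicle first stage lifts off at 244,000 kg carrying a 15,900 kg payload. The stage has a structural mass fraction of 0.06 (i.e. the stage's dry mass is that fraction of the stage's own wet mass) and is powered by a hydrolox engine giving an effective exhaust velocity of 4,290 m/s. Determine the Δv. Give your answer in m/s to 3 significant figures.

Δv ≈ 9050 m/s

Stage wet mass = m₀ − payload = 244,000 − 15,900 = 228,100 kg.
Stage dry mass = ε × stage wet mass = 0.06 × 228,100 = 13,686 kg.
Burnout mass m_f = stage dry + payload = 13,686 + 15,900 = 29,586 kg.
Δv = v_e · ln(244,000/29,586) = 4290.0 × ln(8.247) = 4290.0 × 2.1099 ≈ 9051 m/s.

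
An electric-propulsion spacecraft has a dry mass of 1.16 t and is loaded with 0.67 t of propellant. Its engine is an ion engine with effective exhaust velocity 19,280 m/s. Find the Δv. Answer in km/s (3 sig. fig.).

Δv ≈ 8.79 km/s

m₀ = m_dry + m_prop = 1.16 + 0.67 = 1.83 t.
From the ideal rocket equation, Δv = v_e · ln(m₀/m_f) = 19280.0 × ln(1.578) = 19280.0 × 0.4559 ≈ 8789.7 m/s.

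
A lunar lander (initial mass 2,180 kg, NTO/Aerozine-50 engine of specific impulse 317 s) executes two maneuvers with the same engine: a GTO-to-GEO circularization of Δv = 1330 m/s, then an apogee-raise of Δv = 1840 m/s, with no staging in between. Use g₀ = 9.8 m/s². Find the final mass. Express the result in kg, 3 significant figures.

final mass ≈ 786 kg

v_e = Isp · g₀ = 317 × 9.8 = 3106.6 m/s.
After the first burn: m = 2180 × exp(−1330/3106.6) = 2180 × 0.65173 = 1,420.77 kg.
After the second burn: m = 1,420.77 × exp(−1840/3106.6) = 1,420.77 × 0.55306 = 785.771 kg.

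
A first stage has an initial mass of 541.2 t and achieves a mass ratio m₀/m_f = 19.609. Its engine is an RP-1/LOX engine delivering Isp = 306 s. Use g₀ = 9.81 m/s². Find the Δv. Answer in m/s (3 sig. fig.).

Δv ≈ 8930 m/s

v_e = Isp · g₀ = 306 × 9.81 = 3001.9 m/s.
Rocket equation: Δv = v_e · ln(19.609) = 3001.9 × 2.9760 ≈ 8933.5 m/s.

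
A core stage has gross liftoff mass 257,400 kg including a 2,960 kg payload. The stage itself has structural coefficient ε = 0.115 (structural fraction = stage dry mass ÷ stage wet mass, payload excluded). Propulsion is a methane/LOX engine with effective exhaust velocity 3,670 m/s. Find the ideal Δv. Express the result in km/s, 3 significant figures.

Δv ≈ 7.63 km/s

Stage wet mass = m₀ − payload = 257,400 − 2,960 = 254,440 kg.
Stage dry mass = ε × stage wet mass = 0.115 × 254,440 = 29,260.6 kg.
Burnout mass m_f = stage dry + payload = 29,260.6 + 2,960 = 32,220.6 kg.
Δv = v_e · ln(257,400/32,220.6) = 3670.0 × ln(7.989) = 3670.0 × 2.0780 ≈ 7626 m/s.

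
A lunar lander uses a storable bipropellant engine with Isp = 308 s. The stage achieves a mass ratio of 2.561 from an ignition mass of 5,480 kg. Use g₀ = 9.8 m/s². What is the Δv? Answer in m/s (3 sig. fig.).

Δv ≈ 2840 m/s

v_e = Isp · g₀ = 308 × 9.8 = 3018.4 m/s.
By the Tsiolkovsky rocket equation, Δv = v_e · ln(2.561) = 3018.4 × 0.9404 ≈ 2838.5 m/s.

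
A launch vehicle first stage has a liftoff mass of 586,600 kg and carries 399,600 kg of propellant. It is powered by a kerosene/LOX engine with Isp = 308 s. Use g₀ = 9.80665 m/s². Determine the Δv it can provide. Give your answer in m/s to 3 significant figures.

v_e = Isp · g₀ = 308 × 9.80665 = 3020.4 m/s.
m_f = m₀ − m_prop = 586,600 − 399,600 = 187,000 kg.
Δv = v_e · ln(m₀/m_f) = 3020.4 × ln(3.137) = 3020.4 × 1.1432 ≈ 3453.1 m/s.

Δv ≈ 3450 m/s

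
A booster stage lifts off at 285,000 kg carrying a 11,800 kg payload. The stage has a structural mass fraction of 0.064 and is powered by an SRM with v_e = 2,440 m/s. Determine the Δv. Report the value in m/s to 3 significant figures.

Stage wet mass = m₀ − payload = 285,000 − 11,800 = 273,200 kg.
Stage dry mass = ε × stage wet mass = 0.064 × 273,200 = 17,484.8 kg.
Burnout mass m_f = stage dry + payload = 17,484.8 + 11,800 = 29,284.8 kg.
Δv = v_e · ln(285,000/29,284.8) = 2440.0 × ln(9.732) = 2440.0 × 2.2754 ≈ 5552 m/s.

Δv ≈ 5550 m/s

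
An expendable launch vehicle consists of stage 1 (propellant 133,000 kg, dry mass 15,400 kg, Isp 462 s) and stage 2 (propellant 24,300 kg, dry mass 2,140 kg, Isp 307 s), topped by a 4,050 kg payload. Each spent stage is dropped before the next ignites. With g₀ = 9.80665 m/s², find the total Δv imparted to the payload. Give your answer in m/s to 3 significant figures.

Ignition mass of stage 1 = 133,000+15,400 + 24,300+2,140 + 4,050 = 178,890 kg.
Stage 1: m₀ = 178,890 kg, m_f = 178,890 − 133,000 = 45,890 kg; Δv = 462×9.80665×ln(3.898) = 4530.7×1.3605 ≈ 6164 m/s.
Stage 2: m₀ = 30,490 kg, m_f = 30,490 − 24,300 = 6,190 kg; Δv = 307×9.80665×ln(4.926) = 3010.6×1.5945 ≈ 4800 m/s.
Total Δv = 6164 + 4800 = 10964 m/s.

Δv ≈ 11000 m/s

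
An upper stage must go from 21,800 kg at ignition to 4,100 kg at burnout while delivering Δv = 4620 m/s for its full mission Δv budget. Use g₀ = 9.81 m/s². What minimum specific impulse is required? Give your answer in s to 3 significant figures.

ln(m₀/m_f) = ln(21800/4100) = ln(5.317) = 1.6709.
Using Δv = v_e ln(m₀/m_f): v_e = Δv / ln(m₀/m_f) = 4620 / 1.6709 = 2764.9 m/s.
Isp = v_e / g₀ = 2764.9 / 9.81 = 281.8 s.

Isp ≈ 282 s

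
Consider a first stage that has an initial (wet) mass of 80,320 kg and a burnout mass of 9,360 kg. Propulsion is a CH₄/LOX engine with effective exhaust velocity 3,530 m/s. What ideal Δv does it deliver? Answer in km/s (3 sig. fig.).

Δv ≈ 7.59 km/s

From the ideal rocket equation, Δv = v_e · ln(m₀/m_f) = 3530.0 × ln(8.581) = 3530.0 × 2.1496 ≈ 7588.0 m/s.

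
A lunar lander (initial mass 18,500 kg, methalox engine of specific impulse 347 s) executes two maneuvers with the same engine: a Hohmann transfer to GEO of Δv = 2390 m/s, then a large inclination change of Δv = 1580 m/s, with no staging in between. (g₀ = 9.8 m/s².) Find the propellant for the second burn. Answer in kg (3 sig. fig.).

v_e = Isp · g₀ = 347 × 9.8 = 3400.6 m/s.
After the first burn: m = 18500 × exp(−2390/3400.6) = 18500 × 0.49519 = 9,161.02 kg.
After the second burn: m = 9,161.02 × exp(−1580/3400.6) = 9,161.02 × 0.62837 = 5,756.51 kg.
Second-burn propellant = 9,161.02 − 5,756.51 = 3,404.51 kg.

propellant for the second burn ≈ 3400 kg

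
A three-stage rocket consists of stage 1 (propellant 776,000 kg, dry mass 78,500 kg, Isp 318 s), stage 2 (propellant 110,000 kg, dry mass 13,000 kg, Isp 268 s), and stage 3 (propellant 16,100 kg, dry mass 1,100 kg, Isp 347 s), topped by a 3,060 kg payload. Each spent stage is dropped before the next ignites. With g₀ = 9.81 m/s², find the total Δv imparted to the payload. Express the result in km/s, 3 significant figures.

Δv ≈ 13.9 km/s

Ignition mass of stage 1 = 776,000+78,500 + 110,000+13,000 + 16,100+1,100 + 3,060 = 997,760 kg.
Stage 1: m₀ = 997,760 kg, m_f = 997,760 − 776,000 = 221,760 kg; Δv = 318×9.81×ln(4.499) = 3119.6×1.5039 ≈ 4692 m/s.
Stage 2: m₀ = 143,260 kg, m_f = 143,260 − 110,000 = 33,260 kg; Δv = 268×9.81×ln(4.307) = 2629.1×1.4603 ≈ 3839 m/s.
Stage 3: m₀ = 20,260 kg, m_f = 20,260 − 16,100 = 4,160 kg; Δv = 347×9.81×ln(4.87) = 3404.1×1.5831 ≈ 5389 m/s.
Total Δv = 4692 + 3839 + 5389 = 13920 m/s.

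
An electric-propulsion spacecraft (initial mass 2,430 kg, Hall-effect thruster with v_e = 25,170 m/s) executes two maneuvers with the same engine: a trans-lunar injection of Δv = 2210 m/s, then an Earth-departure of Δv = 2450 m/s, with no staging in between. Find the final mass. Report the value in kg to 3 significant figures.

After the first burn: m = 2430 × exp(−2210/25170.0) = 2430 × 0.91594 = 2,225.73 kg.
After the second burn: m = 2,225.73 × exp(−2450/25170.0) = 2,225.73 × 0.90725 = 2,019.29 kg.

final mass ≈ 2020 kg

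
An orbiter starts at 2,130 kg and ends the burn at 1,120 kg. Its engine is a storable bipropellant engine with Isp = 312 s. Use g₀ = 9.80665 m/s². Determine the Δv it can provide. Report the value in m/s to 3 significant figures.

v_e = Isp · g₀ = 312 × 9.80665 = 3059.7 m/s.
Δv = v_e · ln(m₀/m_f) = 3059.7 × ln(1.902) = 3059.7 × 0.6428 ≈ 1966.7 m/s.

Δv ≈ 1970 m/s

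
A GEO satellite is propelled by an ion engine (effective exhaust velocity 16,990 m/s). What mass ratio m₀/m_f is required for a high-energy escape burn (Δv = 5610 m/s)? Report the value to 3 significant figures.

mass ratio ≈ 1.39

m₀/m_f = exp(Δv / v_e) = exp(5610 / 16990.0) = exp(0.3302) = 1.3912.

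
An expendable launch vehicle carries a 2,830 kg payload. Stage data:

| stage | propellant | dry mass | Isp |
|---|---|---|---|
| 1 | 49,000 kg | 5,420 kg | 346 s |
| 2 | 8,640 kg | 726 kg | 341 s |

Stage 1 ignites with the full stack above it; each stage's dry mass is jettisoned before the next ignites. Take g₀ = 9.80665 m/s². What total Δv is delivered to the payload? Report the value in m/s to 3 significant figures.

Δv ≈ 8630 m/s

Ignition mass of stage 1 = 49,000+5,420 + 8,640+726 + 2,830 = 66,616 kg.
Stage 1: m₀ = 66,616 kg, m_f = 66,616 − 49,000 = 17,616 kg; Δv = 346×9.80665×ln(3.782) = 3393.1×1.3301 ≈ 4513 m/s.
Stage 2: m₀ = 12,196 kg, m_f = 12,196 − 8,640 = 3,556 kg; Δv = 341×9.80665×ln(3.43) = 3344.1×1.2325 ≈ 4121 m/s.
Total Δv = 4513 + 4121 = 8634 m/s.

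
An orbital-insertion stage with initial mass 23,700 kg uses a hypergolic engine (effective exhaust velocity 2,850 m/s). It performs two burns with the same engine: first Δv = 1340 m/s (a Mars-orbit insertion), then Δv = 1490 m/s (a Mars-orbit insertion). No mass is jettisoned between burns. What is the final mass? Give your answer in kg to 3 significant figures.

final mass ≈ 8780 kg

After the first burn: m = 23700 × exp(−1340/2850.0) = 23700 × 0.62489 = 14,809.9 kg.
After the second burn: m = 14,809.9 × exp(−1490/2850.0) = 14,809.9 × 0.59285 = 8,780.05 kg.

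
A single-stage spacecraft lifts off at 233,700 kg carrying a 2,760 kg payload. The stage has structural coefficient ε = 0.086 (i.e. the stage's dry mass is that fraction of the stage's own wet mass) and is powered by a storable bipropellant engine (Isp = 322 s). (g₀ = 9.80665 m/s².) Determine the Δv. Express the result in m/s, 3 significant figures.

Stage wet mass = m₀ − payload = 233,700 − 2,760 = 230,940 kg.
Stage dry mass = ε × stage wet mass = 0.086 × 230,940 = 19,860.8 kg.
Burnout mass m_f = stage dry + payload = 19,860.8 + 2,760 = 22,620.8 kg.
v_e = Isp · g₀ = 322 × 9.80665 = 3157.7 m/s.
By the Tsiolkovsky rocket equation, Δv = v_e · ln(233,700/22,620.8) = 3157.7 × ln(10.33) = 3157.7 × 2.3352 ≈ 7374 m/s.

Δv ≈ 7370 m/s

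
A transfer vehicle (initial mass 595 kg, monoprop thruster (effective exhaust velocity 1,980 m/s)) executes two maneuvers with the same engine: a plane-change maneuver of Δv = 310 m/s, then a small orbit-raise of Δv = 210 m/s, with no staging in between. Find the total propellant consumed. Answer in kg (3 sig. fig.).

After the first burn: m = 595 × exp(−310/1980.0) = 595 × 0.85508 = 508.773 kg.
After the second burn: m = 508.773 × exp(−210/1980.0) = 508.773 × 0.89937 = 457.575 kg.
Total propellant = m₀ − m_final = 595 − 457.575 = 137.425 kg.

total propellant consumed ≈ 137 kg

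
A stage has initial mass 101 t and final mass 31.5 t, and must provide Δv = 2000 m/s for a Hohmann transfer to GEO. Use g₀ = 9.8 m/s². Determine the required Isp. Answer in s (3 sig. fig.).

Isp ≈ 175 s

ln(m₀/m_f) = ln(101000/31500) = ln(3.206) = 1.1651.
From the ideal rocket equation, v_e = Δv / ln(m₀/m_f) = 2000 / 1.1651 = 1716.5 m/s.
Isp = v_e / g₀ = 1716.5 / 9.8 = 175.2 s.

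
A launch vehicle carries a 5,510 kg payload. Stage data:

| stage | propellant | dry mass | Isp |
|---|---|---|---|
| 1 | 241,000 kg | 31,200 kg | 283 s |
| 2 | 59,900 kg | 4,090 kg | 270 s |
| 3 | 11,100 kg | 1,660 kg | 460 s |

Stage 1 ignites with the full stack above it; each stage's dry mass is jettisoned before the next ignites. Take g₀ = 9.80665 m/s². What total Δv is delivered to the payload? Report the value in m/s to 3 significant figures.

Δv ≈ 10800 m/s

Ignition mass of stage 1 = 241,000+31,200 + 59,900+4,090 + 11,100+1,660 + 5,510 = 354,460 kg.
Stage 1: m₀ = 354,460 kg, m_f = 354,460 − 241,000 = 113,460 kg; Δv = 283×9.80665×ln(3.124) = 2775.3×1.1391 ≈ 3161 m/s.
Stage 2: m₀ = 82,260 kg, m_f = 82,260 − 59,900 = 22,360 kg; Δv = 270×9.80665×ln(3.679) = 2647.8×1.3026 ≈ 3449 m/s.
Stage 3: m₀ = 18,270 kg, m_f = 18,270 − 11,100 = 7,170 kg; Δv = 460×9.80665×ln(2.548) = 4511.1×0.9354 ≈ 4219 m/s.
Total Δv = 3161 + 3449 + 4219 = 10829 m/s.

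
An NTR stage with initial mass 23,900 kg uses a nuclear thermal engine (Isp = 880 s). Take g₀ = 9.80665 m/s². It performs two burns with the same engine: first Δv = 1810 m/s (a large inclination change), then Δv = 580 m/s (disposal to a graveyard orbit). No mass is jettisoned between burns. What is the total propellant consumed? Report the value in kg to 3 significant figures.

total propellant consumed ≈ 5780 kg

v_e = Isp · g₀ = 880 × 9.80665 = 8629.9 m/s.
After the first burn: m = 23900 × exp(−1810/8629.9) = 23900 × 0.81080 = 19,378.1 kg.
After the second burn: m = 19,378.1 × exp(−580/8629.9) = 19,378.1 × 0.93500 = 18,118.5 kg.
Total propellant = m₀ − m_final = 23900 − 18,118.5 = 5,781.5 kg.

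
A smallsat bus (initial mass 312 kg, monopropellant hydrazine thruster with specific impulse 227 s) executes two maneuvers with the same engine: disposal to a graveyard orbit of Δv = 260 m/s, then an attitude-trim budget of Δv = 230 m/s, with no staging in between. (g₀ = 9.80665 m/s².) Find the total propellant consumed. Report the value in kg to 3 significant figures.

v_e = Isp · g₀ = 227 × 9.80665 = 2226.1 m/s.
After the first burn: m = 312 × exp(−260/2226.1) = 312 × 0.88977 = 277.608 kg.
After the second burn: m = 277.608 × exp(−230/2226.1) = 277.608 × 0.90184 = 250.358 kg.
Total propellant = m₀ − m_final = 312 − 250.358 = 61.642 kg.

total propellant consumed ≈ 61.6 kg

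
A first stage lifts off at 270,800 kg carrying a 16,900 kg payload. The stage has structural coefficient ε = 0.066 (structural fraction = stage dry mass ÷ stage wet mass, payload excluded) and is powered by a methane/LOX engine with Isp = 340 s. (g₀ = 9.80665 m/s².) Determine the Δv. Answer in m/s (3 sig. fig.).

Δv ≈ 6950 m/s

Stage wet mass = m₀ − payload = 270,800 − 16,900 = 253,900 kg.
Stage dry mass = ε × stage wet mass = 0.066 × 253,900 = 16,757.4 kg.
Burnout mass m_f = stage dry + payload = 16,757.4 + 16,900 = 33,657.4 kg.
v_e = Isp · g₀ = 340 × 9.80665 = 3334.3 m/s.
Rocket equation: Δv = v_e · ln(270,800/33,657.4) = 3334.3 × ln(8.046) = 3334.3 × 2.0851 ≈ 6952 m/s.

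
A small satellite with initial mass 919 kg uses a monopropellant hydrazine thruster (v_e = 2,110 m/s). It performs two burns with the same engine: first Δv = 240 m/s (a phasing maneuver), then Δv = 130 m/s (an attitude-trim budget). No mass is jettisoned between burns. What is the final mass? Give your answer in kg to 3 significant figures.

After the first burn: m = 919 × exp(−240/2110.0) = 919 × 0.89249 = 820.198 kg.
After the second burn: m = 820.198 × exp(−130/2110.0) = 820.198 × 0.94025 = 771.191 kg.

final mass ≈ 771 kg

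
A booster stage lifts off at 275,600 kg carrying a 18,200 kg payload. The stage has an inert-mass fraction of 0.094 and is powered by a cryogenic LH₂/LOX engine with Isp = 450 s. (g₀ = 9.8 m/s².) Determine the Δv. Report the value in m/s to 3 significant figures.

Δv ≈ 8260 m/s

Stage wet mass = m₀ − payload = 275,600 − 18,200 = 257,400 kg.
Stage dry mass = ε × stage wet mass = 0.094 × 257,400 = 24,195.6 kg.
Burnout mass m_f = stage dry + payload = 24,195.6 + 18,200 = 42,395.6 kg.
v_e = Isp · g₀ = 450 × 9.8 = 4410.0 m/s.
By the Tsiolkovsky rocket equation, Δv = v_e · ln(275,600/42,395.6) = 4410.0 × ln(6.501) = 4410.0 × 1.8719 ≈ 8255 m/s.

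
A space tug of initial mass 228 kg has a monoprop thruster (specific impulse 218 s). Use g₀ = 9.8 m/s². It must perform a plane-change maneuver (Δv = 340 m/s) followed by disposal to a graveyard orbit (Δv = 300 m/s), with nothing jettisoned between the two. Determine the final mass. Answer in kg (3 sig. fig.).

v_e = Isp · g₀ = 218 × 9.8 = 2136.4 m/s.
After the first burn: m = 228 × exp(−340/2136.4) = 228 × 0.85287 = 194.454 kg.
After the second burn: m = 194.454 × exp(−300/2136.4) = 194.454 × 0.86899 = 168.979 kg.

final mass ≈ 169 kg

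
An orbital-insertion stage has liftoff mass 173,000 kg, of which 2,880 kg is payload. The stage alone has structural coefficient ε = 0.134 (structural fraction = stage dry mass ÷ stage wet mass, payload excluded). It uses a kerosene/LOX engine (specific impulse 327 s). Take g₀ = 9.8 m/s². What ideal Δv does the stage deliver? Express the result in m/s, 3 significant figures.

Stage wet mass = m₀ − payload = 173,000 − 2,880 = 170,120 kg.
Stage dry mass = ε × stage wet mass = 0.134 × 170,120 = 22,796.1 kg.
Burnout mass m_f = stage dry + payload = 22,796.1 + 2,880 = 25,676.1 kg.
v_e = Isp · g₀ = 327 × 9.8 = 3204.6 m/s.
Using Δv = v_e ln(m₀/m_f): Δv = v_e · ln(173,000/25,676.1) = 3204.6 × ln(6.738) = 3204.6 × 1.9077 ≈ 6114 m/s.

Δv ≈ 6110 m/s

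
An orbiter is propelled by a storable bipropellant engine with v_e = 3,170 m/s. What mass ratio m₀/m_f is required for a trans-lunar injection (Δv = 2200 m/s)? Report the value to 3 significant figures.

mass ratio ≈ 2.00

m₀/m_f = exp(Δv / v_e) = exp(2200 / 3170.0) = exp(0.6940) = 2.0017.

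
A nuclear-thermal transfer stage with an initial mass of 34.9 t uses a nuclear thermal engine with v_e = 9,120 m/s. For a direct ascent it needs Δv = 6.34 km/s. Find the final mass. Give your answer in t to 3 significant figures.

Using Δv = v_e ln(m₀/m_f): m₀/m_f = exp(Δv / v_e) = exp(6340 / 9120.0) = exp(0.6952) = 2.0041.
m_f = m₀ / 2.0041 = 34.9 / 2.0041 = 17.4143 t.

final mass ≈ 17.4 t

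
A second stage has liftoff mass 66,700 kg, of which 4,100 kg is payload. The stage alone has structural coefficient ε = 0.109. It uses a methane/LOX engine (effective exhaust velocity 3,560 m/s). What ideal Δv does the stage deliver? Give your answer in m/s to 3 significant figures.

Stage wet mass = m₀ − payload = 66,700 − 4,100 = 62,600 kg.
Stage dry mass = ε × stage wet mass = 0.109 × 62,600 = 6,823.4 kg.
Burnout mass m_f = stage dry + payload = 6,823.4 + 4,100 = 10,923.4 kg.
Rocket equation: Δv = v_e · ln(66,700/10,923.4) = 3560.0 × ln(6.106) = 3560.0 × 1.8093 ≈ 6441 m/s.

Δv ≈ 6440 m/s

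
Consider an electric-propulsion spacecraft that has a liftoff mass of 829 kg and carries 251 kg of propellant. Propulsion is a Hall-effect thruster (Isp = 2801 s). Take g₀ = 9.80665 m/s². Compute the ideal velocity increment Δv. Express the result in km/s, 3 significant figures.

v_e = Isp · g₀ = 2801 × 9.80665 = 27468.4 m/s.
m_f = m₀ − m_prop = 829 − 251 = 578 kg.
Δv = v_e · ln(m₀/m_f) = 27468.4 × ln(1.434) = 27468.4 × 0.3606 ≈ 9906.4 m/s.

Δv ≈ 9.91 km/s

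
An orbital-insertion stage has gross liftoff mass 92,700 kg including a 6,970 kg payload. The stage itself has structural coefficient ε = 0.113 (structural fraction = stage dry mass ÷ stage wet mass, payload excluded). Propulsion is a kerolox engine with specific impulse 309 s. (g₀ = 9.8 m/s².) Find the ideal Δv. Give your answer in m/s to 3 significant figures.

Δv ≈ 5200 m/s

Stage wet mass = m₀ − payload = 92,700 − 6,970 = 85,730 kg.
Stage dry mass = ε × stage wet mass = 0.113 × 85,730 = 9,687.49 kg.
Burnout mass m_f = stage dry + payload = 9,687.49 + 6,970 = 16,657.49 kg.
v_e = Isp · g₀ = 309 × 9.8 = 3028.2 m/s.
From the ideal rocket equation, Δv = v_e · ln(92,700/16,657.49) = 3028.2 × ln(5.565) = 3028.2 × 1.7165 ≈ 5198 m/s.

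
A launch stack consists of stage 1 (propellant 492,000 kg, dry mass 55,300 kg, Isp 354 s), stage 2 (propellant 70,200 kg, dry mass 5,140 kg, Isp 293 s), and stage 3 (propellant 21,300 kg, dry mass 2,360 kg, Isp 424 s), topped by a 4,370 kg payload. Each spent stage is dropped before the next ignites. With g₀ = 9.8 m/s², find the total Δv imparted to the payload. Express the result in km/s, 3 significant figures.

Δv ≈ 14.1 km/s

Ignition mass of stage 1 = 492,000+55,300 + 70,200+5,140 + 21,300+2,360 + 4,370 = 650,670 kg.
Stage 1: m₀ = 650,670 kg, m_f = 650,670 − 492,000 = 158,670 kg; Δv = 354×9.8×ln(4.101) = 3469.2×1.4112 ≈ 4896 m/s.
Stage 2: m₀ = 103,370 kg, m_f = 103,370 − 70,200 = 33,170 kg; Δv = 293×9.8×ln(3.116) = 2871.4×1.1367 ≈ 3264 m/s.
Stage 3: m₀ = 28,030 kg, m_f = 28,030 − 21,300 = 6,730 kg; Δv = 424×9.8×ln(4.165) = 4155.2×1.4267 ≈ 5928 m/s.
Total Δv = 4896 + 3264 + 5928 = 14088 m/s.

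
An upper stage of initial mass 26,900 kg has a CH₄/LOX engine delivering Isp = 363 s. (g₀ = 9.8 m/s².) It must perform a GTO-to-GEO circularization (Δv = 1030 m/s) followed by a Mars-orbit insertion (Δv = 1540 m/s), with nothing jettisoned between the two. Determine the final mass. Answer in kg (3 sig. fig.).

v_e = Isp · g₀ = 363 × 9.8 = 3557.4 m/s.
After the first burn: m = 26900 × exp(−1030/3557.4) = 26900 × 0.74861 = 20,137.6 kg.
After the second burn: m = 20,137.6 × exp(−1540/3557.4) = 20,137.6 × 0.64863 = 13,061.9 kg.

final mass ≈ 13100 kg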